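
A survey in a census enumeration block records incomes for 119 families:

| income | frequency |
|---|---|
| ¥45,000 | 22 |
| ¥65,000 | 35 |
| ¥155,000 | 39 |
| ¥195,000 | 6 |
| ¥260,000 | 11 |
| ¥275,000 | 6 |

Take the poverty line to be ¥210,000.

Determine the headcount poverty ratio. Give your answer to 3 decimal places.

0.857

102 of the 119 families have income below ¥210,000.
H = 102/119 = 0.857.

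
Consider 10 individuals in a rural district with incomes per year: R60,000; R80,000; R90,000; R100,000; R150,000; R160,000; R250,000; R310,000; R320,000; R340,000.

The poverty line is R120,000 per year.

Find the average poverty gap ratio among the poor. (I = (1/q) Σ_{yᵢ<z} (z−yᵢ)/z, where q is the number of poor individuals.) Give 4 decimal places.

Poor units: R60,000, R80,000, R90,000, R100,000 (q = 4 of N = 10).
Relative gaps: 0.5000, 0.3333, 0.2500, 0.1667; sum = 1.250000.
I averages over the q = 4 poor units only: 1.250000 / 4 = 0.3125.

0.3125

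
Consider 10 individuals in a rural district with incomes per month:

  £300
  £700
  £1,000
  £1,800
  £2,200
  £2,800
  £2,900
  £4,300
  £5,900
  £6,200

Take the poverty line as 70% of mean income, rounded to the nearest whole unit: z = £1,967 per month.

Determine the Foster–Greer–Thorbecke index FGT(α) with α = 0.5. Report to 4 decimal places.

0.2716

Poor units: £300, £700, £1,000, £1,800 (q = 4 of N = 10).
Shortfall ratios: (1967−300)/1967 = 0.8475; (1967−700)/1967 = 0.6441; (1967−1000)/1967 = 0.4916; (1967−1800)/1967 = 0.0849.
Raised to α = 0.5: 0.92059; 0.80258; 0.70115; 0.29138.
Sum = 2.715692; FGT(0.5) = 2.715692 / 10 = 0.2716.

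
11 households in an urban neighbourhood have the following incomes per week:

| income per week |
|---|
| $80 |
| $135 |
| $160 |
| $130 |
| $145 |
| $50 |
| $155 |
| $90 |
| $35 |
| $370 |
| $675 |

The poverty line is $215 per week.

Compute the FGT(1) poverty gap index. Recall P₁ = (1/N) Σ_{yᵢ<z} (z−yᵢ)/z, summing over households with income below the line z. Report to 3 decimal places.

Poor units: $35, $50, $80, $90, $130, $135, $145, $155, $160 (q = 9 of N = 11).
Gap ratios (z−y)/z: (215−35)/215 = 0.8372; (215−50)/215 = 0.7674; (215−80)/215 = 0.6279; (215−90)/215 = 0.5814; (215−130)/215 = 0.3953; (215−135)/215 = 0.3721; (215−145)/215 = 0.3256; (215−155)/215 = 0.2791; (215−160)/215 = 0.2558.
Σ = 4.441860. Dividing by the full population N = 11 gives P₁ = 0.404.

0.404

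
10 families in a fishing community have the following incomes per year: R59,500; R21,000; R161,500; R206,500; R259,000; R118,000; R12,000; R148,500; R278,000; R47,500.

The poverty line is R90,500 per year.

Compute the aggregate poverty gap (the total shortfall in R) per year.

Below the line: R12,000, R21,000, R47,500, R59,500 (q = 4 of N = 10).
Individual gaps: 90500−12000 = 78500; 90500−21000 = 69500; 90500−47500 = 43000; 90500−59500 = 31000.
Aggregate gap = R222,000.

R222,000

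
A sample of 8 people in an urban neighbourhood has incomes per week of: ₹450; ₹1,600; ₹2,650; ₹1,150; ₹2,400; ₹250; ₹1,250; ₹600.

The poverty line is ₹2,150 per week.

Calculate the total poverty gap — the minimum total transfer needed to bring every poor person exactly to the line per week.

Poor units: ₹250, ₹450, ₹600, ₹1,150, ₹1,250, ₹1,600 (q = 6 of N = 8).
Individual gaps: 2150−250 = 1900; 2150−450 = 1700; 2150−600 = 1550; 2150−1150 = 1000; 2150−1250 = 900; 2150−1600 = 550.
Aggregate gap = ₹7,600.

₹7,600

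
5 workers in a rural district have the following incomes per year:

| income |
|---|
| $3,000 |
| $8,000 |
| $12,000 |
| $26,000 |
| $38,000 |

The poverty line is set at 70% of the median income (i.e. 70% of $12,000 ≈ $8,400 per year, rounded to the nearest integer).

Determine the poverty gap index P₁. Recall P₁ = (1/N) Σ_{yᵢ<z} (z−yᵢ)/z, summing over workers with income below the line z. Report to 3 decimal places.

Below z: $3,000, $8,000 (q = 2 of N = 5).
Normalized shortfalls: (8400−3000)/8400 = 0.6429; (8400−8000)/8400 = 0.0476.
Sum of shortfalls = 0.690476; P₁ averages over all N: 0.690476 / 5 = 0.138.

0.138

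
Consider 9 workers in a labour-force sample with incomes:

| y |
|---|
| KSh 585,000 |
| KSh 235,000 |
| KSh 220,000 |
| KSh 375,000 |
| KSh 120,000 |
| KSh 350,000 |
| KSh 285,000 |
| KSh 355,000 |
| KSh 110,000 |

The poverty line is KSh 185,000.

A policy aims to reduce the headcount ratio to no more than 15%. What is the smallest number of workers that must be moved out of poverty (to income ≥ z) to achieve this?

1

2 of the 9 workers are poor, so H = 2/9 = 0.222.
A headcount ratio of at most 15% allows at most ⌊0.15 × 9⌋ = 1 poor workers.
So at least 2 − 1 = 1 must be lifted.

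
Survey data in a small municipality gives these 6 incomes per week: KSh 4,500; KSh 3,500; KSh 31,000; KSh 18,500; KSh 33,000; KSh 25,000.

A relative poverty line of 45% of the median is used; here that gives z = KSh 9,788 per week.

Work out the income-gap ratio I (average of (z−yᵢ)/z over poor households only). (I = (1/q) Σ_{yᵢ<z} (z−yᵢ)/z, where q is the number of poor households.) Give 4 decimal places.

0.5913

Poor units: KSh 3,500, KSh 4,500 (q = 2 of N = 6).
Relative gaps: 0.6424, 0.5403; sum = 1.182673.
I averages over the q = 2 poor units only: 1.182673 / 2 = 0.5913.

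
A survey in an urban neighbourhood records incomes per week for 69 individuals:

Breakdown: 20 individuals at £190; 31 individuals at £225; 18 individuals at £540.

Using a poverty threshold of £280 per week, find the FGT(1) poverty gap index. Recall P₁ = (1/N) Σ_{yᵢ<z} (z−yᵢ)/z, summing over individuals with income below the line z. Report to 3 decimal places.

Below z: 20×£190, 31×£225 (q = 51 of N = 69).
Gap ratios (z−y)/z: (280−190)/280 = 0.3214 (×20); (280−225)/280 = 0.1964 (×31).
Sum of shortfalls = 12.517857; P₁ averages over all N: 12.517857 / 69 = 0.181.

0.181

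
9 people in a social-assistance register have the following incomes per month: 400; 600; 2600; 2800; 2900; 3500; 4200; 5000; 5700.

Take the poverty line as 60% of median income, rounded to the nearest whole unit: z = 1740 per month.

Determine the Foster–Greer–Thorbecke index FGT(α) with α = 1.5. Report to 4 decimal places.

0.1340

Below the line: 400, 600 (q = 2 of N = 9).
Shortfall ratios: (1740−400)/1740 = 0.7701; (1740−600)/1740 = 0.6552.
Raised to α = 1.5: 0.67582; 0.53031.
Sum = 1.206138; FGT(1.5) = 1.206138 / 9 = 0.1340.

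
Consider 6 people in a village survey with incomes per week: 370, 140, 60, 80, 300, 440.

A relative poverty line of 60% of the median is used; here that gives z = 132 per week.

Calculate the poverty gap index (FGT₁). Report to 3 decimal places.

0.157

Incomes under z: 60, 80 (q = 2 of N = 6).
Normalized shortfalls: (132−60)/132 = 0.5455; (132−80)/132 = 0.3939.
Sum of shortfalls = 0.939394; P₁ averages over all N: 0.939394 / 6 = 0.157.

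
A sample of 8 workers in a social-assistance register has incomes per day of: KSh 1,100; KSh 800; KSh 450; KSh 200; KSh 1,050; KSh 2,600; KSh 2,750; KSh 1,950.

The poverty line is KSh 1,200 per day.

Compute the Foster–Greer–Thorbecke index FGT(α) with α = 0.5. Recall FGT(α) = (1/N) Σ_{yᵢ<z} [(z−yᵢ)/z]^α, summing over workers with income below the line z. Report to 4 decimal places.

Below z: KSh 200, KSh 450, KSh 800, KSh 1,050, KSh 1,100 (q = 5 of N = 8).
Relative gaps: (1200−200)/1200 = 0.8333; (1200−450)/1200 = 0.6250; (1200−800)/1200 = 0.3333; (1200−1050)/1200 = 0.1250; (1200−1100)/1200 = 0.0833.
Raised to α = 0.5: 0.91287; 0.79057; 0.57735; 0.35355; 0.28868.
Sum = 2.923019; FGT(0.5) = 2.923019 / 8 = 0.3654.

0.3654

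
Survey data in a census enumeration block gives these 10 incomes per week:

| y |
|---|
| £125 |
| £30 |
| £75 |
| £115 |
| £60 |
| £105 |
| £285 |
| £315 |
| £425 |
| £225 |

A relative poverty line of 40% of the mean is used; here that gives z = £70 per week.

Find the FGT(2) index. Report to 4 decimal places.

0.0347

Incomes under z: £30, £60 (q = 2 of N = 10).
Shortfall ratios: (70−30)/70 = 0.5714; (70−60)/70 = 0.1429.
Squared: 0.3265; 0.0204.
Sum = 0.346939; P₂ = 0.346939 / 10 = 0.0347.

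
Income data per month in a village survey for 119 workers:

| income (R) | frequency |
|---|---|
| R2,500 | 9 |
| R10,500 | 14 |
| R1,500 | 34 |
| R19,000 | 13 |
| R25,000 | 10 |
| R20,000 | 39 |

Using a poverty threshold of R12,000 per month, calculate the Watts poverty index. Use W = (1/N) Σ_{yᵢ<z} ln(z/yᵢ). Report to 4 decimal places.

0.7285

Poor units: 34×R1,500, 9×R2,500, 14×R10,500 (q = 57 of N = 119).
ln(z/y) terms: ln(12000/1500) = 2.0794 (×34); ln(12000/2500) = 1.5686 (×9); ln(12000/10500) = 0.1335 (×14).
W = 86.687995 / 119 = 0.7285.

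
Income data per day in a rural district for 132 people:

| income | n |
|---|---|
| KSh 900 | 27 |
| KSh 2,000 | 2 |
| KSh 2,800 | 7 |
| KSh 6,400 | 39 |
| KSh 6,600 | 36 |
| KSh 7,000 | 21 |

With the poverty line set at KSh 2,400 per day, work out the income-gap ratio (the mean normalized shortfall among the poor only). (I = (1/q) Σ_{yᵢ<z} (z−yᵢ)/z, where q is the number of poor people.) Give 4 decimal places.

0.5934

Below z: 27×KSh 900, 2×KSh 2,000 (q = 29 of N = 132).
Shortfall ratios (z−y)/z: 0.6250 (×27), 0.1667 (×2); sum = 17.208333.
I averages over the q = 29 poor units only: 17.208333 / 29 = 0.5934.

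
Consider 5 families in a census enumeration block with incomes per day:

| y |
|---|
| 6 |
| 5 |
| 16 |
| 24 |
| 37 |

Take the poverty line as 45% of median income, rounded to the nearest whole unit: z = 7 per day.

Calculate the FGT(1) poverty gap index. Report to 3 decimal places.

0.086

Below z: 5, 6 (q = 2 of N = 5).
Normalized shortfalls: (7−5)/7 = 0.2857; (7−6)/7 = 0.1429.
Σ = 0.428571. Dividing by the full population N = 5 gives P₁ = 0.086.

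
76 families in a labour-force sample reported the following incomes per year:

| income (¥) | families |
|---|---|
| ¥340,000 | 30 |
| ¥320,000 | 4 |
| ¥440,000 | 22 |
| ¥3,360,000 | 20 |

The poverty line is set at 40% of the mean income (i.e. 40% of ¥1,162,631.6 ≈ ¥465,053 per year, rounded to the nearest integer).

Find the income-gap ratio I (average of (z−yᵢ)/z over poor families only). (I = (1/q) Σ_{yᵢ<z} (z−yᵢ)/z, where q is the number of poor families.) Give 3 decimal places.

Below the line: 4×¥320,000, 30×¥340,000, 22×¥440,000 (q = 56 of N = 76).
Relative gaps: 0.3119 (×4), 0.2689 (×30), 0.0539 (×22); sum = 10.499810.
The income-gap ratio divides by q (the poor only): 10.499810 / 56 = 0.187.

0.187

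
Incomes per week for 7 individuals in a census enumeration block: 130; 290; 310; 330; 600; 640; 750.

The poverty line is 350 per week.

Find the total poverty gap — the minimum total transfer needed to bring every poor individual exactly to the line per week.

340

Below the line: 130, 290, 310, 330 (q = 4 of N = 7).
Individual gaps: 350−130 = 220; 350−290 = 60; 350−310 = 40; 350−330 = 20.
Aggregate gap = 340.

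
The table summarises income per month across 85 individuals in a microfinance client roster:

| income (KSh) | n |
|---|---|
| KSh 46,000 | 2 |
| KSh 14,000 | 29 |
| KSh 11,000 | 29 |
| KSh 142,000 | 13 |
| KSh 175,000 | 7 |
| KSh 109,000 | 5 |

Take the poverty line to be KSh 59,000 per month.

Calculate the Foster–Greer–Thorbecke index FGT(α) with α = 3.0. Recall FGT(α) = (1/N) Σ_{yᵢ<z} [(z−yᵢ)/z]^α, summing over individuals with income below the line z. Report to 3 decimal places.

0.335

Poor units: 29×KSh 11,000, 29×KSh 14,000, 2×KSh 46,000 (q = 60 of N = 85).
Relative gaps: (59000−11000)/59000 = 0.8136 (×29); (59000−14000)/59000 = 0.7627 (×29); (59000−46000)/59000 = 0.2203 (×2).
Raised to α = 3.0: 0.53848 (×29); 0.44369 (×29); 0.01070 (×2).
Sum = 28.504312; FGT(3.0) = 28.504312 / 85 = 0.335.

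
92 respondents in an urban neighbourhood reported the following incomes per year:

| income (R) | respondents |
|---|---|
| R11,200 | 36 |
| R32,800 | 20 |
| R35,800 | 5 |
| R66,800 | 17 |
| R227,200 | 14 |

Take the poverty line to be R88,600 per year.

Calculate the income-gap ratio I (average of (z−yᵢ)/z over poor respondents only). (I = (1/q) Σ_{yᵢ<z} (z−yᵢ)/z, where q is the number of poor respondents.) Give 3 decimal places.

Below the line: 36×R11,200, 20×R32,800, 5×R35,800, 17×R66,800 (q = 78 of N = 92).
Shortfall ratios (z−y)/z: 0.8736 (×36), 0.6298 (×20), 0.5959 (×5), 0.2460 (×17); sum = 51.207675.
I averages over the q = 78 poor units only: 51.207675 / 78 = 0.657.

0.657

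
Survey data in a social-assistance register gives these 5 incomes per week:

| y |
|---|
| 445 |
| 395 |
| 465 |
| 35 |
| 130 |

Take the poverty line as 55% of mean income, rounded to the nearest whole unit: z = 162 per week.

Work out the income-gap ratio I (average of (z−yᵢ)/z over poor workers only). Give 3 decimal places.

0.491

Below z: 35, 130 (q = 2 of N = 5).
Relative gaps: 0.7840, 0.1975; sum = 0.981481.
I averages over the q = 2 poor units only: 0.981481 / 2 = 0.491.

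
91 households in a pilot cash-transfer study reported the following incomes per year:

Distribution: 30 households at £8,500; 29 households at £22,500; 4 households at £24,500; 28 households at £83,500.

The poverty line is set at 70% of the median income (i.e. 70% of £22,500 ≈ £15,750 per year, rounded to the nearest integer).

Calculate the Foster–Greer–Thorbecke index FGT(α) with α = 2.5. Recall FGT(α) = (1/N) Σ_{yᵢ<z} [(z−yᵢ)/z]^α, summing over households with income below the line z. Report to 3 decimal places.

Below the line: 30×£8,500 (q = 30 of N = 91).
Gap ratios (z−y)/z: (15750−8500)/15750 = 0.4603 (×30).
Raised to α = 2.5: 0.14376 (×30).
Sum = 4.312855; FGT(2.5) = 4.312855 / 91 = 0.047.

0.047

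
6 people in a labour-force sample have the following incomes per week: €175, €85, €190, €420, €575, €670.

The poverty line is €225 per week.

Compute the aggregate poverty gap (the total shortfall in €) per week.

€225

Poor units: €85, €175, €190 (q = 3 of N = 6).
Individual gaps: 225−85 = 140; 225−175 = 50; 225−190 = 35.
Aggregate gap = €225.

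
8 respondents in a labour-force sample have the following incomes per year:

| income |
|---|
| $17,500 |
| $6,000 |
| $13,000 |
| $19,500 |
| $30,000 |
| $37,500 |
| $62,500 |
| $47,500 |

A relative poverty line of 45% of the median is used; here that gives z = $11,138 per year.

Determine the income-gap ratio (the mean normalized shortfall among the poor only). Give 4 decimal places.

0.4613

Incomes under z: $6,000 (q = 1 of N = 8).
Relative gaps: 0.4613; sum = 0.461304.
The income-gap ratio divides by q (the poor only): 0.461304 / 1 = 0.4613.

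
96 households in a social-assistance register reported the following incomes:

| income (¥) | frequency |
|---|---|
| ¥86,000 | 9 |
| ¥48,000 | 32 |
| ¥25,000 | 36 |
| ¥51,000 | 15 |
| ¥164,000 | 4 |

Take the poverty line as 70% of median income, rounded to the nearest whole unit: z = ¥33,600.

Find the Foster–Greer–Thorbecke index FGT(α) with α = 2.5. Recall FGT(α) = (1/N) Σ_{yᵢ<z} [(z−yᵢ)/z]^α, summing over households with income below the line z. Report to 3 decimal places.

Below the line: 36×¥25,000 (q = 36 of N = 96).
Relative gaps: (33600−25000)/33600 = 0.2560 (×36).
Raised to α = 2.5: 0.03314 (×36).
Sum = 1.193165; FGT(2.5) = 1.193165 / 96 = 0.012.

0.012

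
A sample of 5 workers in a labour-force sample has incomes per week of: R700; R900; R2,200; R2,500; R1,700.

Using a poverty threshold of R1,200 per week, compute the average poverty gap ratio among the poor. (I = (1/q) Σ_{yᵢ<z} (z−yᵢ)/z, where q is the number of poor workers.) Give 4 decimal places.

0.3333

Poor units: R700, R900 (q = 2 of N = 5).
Relative gaps: 0.4167, 0.2500; sum = 0.666667.
I averages over the q = 2 poor units only: 0.666667 / 2 = 0.3333.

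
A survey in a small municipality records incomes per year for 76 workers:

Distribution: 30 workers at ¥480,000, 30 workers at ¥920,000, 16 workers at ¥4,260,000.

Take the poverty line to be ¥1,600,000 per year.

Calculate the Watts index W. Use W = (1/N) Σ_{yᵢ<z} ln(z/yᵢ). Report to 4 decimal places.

Below z: 30×¥480,000, 30×¥920,000 (q = 60 of N = 76).
Log gaps: ln(1600000/480000) = 1.2040 (×30); ln(1600000/920000) = 0.5534 (×30).
W = 52.720741 / 76 = 0.6937.

0.6937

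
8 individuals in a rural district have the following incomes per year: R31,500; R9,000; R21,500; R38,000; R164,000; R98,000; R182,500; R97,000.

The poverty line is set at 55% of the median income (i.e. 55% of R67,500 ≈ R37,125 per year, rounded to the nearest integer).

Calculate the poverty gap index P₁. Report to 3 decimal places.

Below z: R9,000, R21,500, R31,500 (q = 3 of N = 8).
Normalized shortfalls: (37125−9000)/37125 = 0.7576; (37125−21500)/37125 = 0.4209; (37125−31500)/37125 = 0.1515.
Σ = 1.329966. Dividing by the full population N = 8 gives P₁ = 0.166.

0.166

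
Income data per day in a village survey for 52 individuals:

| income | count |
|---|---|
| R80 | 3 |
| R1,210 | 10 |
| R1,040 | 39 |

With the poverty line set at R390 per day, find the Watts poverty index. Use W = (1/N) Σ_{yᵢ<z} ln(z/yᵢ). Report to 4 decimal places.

0.0914

Below the line: 3×R80 (q = 3 of N = 52).
ln(z/y) terms: ln(390/80) = 1.5841 (×3).
W = 4.752360 / 52 = 0.0914.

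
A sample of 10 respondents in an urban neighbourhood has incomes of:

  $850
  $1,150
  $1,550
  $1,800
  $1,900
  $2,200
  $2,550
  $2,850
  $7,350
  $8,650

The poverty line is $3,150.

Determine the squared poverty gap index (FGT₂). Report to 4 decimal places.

Below the line: $850, $1,150, $1,550, $1,800, $1,900, $2,200, $2,550, $2,850 (q = 8 of N = 10).
Gap ratios (z−y)/z: (3150−850)/3150 = 0.7302; (3150−1150)/3150 = 0.6349; (3150−1550)/3150 = 0.5079; (3150−1800)/3150 = 0.4286; (3150−1900)/3150 = 0.3968; (3150−2200)/3150 = 0.3016; (3150−2550)/3150 = 0.1905; (3150−2850)/3150 = 0.0952.
Squared: 0.5331; 0.4031; 0.2580; 0.1837; 0.1575; 0.0910; 0.0363; 0.0091.
Sum = 1.671706; P₂ = 1.671706 / 10 = 0.1672.

0.1672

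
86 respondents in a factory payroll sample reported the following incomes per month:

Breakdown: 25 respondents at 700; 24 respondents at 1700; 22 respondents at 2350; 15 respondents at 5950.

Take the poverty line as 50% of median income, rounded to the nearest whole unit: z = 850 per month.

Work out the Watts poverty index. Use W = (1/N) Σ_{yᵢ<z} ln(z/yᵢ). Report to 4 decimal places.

0.0564

Incomes under z: 25×700 (q = 25 of N = 86).
Log gaps: ln(850/700) = 0.1942 (×25).
W = 4.853900 / 86 = 0.0564.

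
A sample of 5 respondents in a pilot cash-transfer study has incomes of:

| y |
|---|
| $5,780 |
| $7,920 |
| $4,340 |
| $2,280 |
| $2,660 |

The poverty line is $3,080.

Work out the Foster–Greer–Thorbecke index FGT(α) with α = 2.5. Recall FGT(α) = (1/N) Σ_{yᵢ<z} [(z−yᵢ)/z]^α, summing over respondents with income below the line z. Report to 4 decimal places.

Below z: $2,280, $2,660 (q = 2 of N = 5).
Gap ratios (z−y)/z: (3080−2280)/3080 = 0.2597; (3080−2660)/3080 = 0.1364.
Raised to α = 2.5: 0.03438; 0.00687.
Sum = 0.041250; FGT(2.5) = 0.041250 / 5 = 0.0083.

0.0083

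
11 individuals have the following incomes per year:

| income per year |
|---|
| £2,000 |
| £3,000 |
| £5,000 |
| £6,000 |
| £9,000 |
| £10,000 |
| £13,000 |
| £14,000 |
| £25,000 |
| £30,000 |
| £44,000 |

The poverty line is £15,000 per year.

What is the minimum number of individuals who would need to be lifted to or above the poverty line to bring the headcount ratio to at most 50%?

8 of the 11 individuals are poor, so H = 8/11 = 0.727.
A headcount ratio of at most 50% allows at most ⌊0.50 × 11⌋ = 5 poor individuals.
So at least 8 − 5 = 3 must be lifted.

3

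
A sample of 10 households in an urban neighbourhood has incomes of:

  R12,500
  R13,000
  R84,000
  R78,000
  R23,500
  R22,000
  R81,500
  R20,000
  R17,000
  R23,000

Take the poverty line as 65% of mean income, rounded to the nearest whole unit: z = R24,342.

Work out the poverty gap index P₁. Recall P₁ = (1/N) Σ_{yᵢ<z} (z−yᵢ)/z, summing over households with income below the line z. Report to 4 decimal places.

0.1618

Incomes under z: R12,500, R13,000, R17,000, R20,000, R22,000, R23,000, R23,500 (q = 7 of N = 10).
Normalized shortfalls: (24342−12500)/24342 = 0.4865; (24342−13000)/24342 = 0.4659; (24342−17000)/24342 = 0.3016; (24342−20000)/24342 = 0.1784; (24342−22000)/24342 = 0.0962; (24342−23000)/24342 = 0.0551; (24342−23500)/24342 = 0.0346.
Sum of shortfalls = 1.618355; P₁ averages over all N: 1.618355 / 10 = 0.1618.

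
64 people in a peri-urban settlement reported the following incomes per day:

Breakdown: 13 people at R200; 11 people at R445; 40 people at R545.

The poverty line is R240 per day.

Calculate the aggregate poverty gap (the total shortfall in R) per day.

R520

Below z: 13×R200 (q = 13 of N = 64).
Individual gaps: 13×(240−200) = 520.
Aggregate gap = R520.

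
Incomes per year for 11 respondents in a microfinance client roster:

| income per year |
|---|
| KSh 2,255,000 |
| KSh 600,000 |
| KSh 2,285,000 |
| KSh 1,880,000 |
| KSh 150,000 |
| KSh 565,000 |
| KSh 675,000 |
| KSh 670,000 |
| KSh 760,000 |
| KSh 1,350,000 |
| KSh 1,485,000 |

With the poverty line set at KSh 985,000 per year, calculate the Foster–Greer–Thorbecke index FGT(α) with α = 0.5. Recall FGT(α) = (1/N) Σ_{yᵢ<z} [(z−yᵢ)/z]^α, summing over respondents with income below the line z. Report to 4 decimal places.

0.3458

Below z: KSh 150,000, KSh 565,000, KSh 600,000, KSh 670,000, KSh 675,000, KSh 760,000 (q = 6 of N = 11).
Shortfall ratios: (985000−150000)/985000 = 0.8477; (985000−565000)/985000 = 0.4264; (985000−600000)/985000 = 0.3909; (985000−670000)/985000 = 0.3198; (985000−675000)/985000 = 0.3147; (985000−760000)/985000 = 0.2284.
Raised to α = 0.5: 0.92071; 0.65299; 0.62519; 0.56551; 0.56100; 0.47794.
Sum = 3.803341; FGT(0.5) = 3.803341 / 11 = 0.3458.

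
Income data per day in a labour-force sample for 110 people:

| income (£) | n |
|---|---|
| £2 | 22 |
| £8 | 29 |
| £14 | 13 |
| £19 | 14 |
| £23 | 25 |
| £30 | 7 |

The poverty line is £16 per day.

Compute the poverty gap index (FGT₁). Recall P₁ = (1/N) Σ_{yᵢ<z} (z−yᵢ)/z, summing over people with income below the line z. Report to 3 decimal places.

0.322

Poor units: 22×£2, 29×£8, 13×£14 (q = 64 of N = 110).
Relative gaps: (16−2)/16 = 0.8750 (×22); (16−8)/16 = 0.5000 (×29); (16−14)/16 = 0.1250 (×13).
Sum of shortfalls = 35.375000; P₁ averages over all N: 35.375000 / 110 = 0.322.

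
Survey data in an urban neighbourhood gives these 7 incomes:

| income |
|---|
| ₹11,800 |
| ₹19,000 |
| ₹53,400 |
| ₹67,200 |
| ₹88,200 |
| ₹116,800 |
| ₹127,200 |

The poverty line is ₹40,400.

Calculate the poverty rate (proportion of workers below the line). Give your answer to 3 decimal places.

2 of the 7 workers have income below ₹40,400.
H = 2/7 = 0.286.

0.286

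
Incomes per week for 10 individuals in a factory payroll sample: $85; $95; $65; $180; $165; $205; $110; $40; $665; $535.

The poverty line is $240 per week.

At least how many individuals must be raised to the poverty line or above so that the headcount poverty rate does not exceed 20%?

6

8 of the 10 individuals are poor, so H = 8/10 = 0.800.
A headcount ratio of at most 20% allows at most ⌊0.20 × 10⌋ = 2 poor individuals.
So at least 8 − 2 = 6 must be lifted.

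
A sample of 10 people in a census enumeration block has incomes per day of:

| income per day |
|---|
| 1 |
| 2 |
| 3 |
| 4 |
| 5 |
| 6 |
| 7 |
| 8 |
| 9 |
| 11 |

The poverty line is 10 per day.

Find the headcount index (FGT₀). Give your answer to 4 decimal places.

9 of the 10 people have income below 10.
H = 9/10 = 0.9000.

0.9000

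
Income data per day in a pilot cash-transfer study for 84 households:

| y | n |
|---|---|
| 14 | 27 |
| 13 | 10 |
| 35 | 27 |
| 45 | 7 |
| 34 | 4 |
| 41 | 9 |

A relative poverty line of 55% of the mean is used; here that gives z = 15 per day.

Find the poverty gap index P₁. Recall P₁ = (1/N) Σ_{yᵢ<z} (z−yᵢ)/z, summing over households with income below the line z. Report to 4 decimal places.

Below the line: 10×13, 27×14 (q = 37 of N = 84).
Normalized shortfalls: (15−13)/15 = 0.1333 (×10); (15−14)/15 = 0.0667 (×27).
Σ = 3.133333. Dividing by the full population N = 84 gives P₁ = 0.0373.

0.0373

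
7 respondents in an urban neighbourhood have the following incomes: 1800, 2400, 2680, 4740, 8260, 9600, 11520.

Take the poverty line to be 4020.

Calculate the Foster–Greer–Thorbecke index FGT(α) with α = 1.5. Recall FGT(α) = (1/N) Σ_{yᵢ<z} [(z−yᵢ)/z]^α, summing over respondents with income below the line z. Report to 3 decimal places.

Poor units: 1800, 2400, 2680 (q = 3 of N = 7).
Gap ratios (z−y)/z: (4020−1800)/4020 = 0.5522; (4020−2400)/4020 = 0.4030; (4020−2680)/4020 = 0.3333.
Raised to α = 1.5: 0.41038; 0.25582; 0.19245.
Sum = 0.858653; FGT(1.5) = 0.858653 / 7 = 0.123.

0.123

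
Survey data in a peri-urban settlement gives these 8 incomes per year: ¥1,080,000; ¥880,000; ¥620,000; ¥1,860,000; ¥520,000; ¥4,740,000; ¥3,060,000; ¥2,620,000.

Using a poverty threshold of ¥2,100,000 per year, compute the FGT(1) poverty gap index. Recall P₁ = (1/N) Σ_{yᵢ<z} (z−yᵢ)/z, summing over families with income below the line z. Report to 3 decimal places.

0.330

Incomes under z: ¥520,000, ¥620,000, ¥880,000, ¥1,080,000, ¥1,860,000 (q = 5 of N = 8).
Normalized shortfalls: (2100000−520000)/2100000 = 0.7524; (2100000−620000)/2100000 = 0.7048; (2100000−880000)/2100000 = 0.5810; (2100000−1080000)/2100000 = 0.4857; (2100000−1860000)/2100000 = 0.1143.
Σ = 2.638095. Dividing by the full population N = 8 gives P₁ = 0.330.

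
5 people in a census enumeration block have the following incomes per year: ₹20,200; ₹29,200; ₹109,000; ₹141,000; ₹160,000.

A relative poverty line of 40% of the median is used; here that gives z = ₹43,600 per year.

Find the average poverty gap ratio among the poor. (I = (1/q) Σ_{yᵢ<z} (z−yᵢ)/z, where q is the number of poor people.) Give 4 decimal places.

0.4335

Poor units: ₹20,200, ₹29,200 (q = 2 of N = 5).
Shortfall ratios (z−y)/z: 0.5367, 0.3303; sum = 0.866972.
The income-gap ratio divides by q (the poor only): 0.866972 / 2 = 0.4335.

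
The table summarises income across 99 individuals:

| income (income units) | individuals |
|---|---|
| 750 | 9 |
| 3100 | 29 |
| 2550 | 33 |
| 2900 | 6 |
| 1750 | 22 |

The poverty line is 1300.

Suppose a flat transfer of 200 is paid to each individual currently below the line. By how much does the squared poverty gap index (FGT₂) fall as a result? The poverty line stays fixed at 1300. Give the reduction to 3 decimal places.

Before: below the line — 9×750; squared poverty gap index (FGT₂) = 0.01627.
After the 200 transfer: below the line — 9×950; squared poverty gap index (FGT₂) = 0.00659.
Reduction = 0.01627 − 0.00659 = 0.010.

0.010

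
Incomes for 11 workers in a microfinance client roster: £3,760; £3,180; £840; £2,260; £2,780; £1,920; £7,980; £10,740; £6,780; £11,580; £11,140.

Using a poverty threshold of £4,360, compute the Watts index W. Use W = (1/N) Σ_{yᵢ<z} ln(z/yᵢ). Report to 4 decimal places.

0.3671

Incomes under z: £840, £1,920, £2,260, £2,780, £3,180, £3,760 (q = 6 of N = 11).
ln(z/y) terms: ln(4360/840) = 1.6468; ln(4360/1920) = 0.8201; ln(4360/2260) = 0.6571; ln(4360/2780) = 0.4500; ln(4360/3180) = 0.3156; ln(4360/3760) = 0.1481.
W = 4.037745 / 11 = 0.3671.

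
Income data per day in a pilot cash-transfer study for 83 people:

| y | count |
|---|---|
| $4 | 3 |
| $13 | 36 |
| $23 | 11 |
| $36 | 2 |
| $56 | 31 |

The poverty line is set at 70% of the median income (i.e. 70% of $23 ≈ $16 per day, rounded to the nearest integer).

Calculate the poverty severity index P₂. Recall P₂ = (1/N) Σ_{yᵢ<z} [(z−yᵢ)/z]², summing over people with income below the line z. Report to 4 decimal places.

0.0356

Poor units: 3×$4, 36×$13 (q = 39 of N = 83).
Relative gaps: (16−4)/16 = 0.7500 (×3); (16−13)/16 = 0.1875 (×36).
Squared: 0.5625 (×3); 0.0352 (×36).
Sum = 2.953125; P₂ = 2.953125 / 83 = 0.0356.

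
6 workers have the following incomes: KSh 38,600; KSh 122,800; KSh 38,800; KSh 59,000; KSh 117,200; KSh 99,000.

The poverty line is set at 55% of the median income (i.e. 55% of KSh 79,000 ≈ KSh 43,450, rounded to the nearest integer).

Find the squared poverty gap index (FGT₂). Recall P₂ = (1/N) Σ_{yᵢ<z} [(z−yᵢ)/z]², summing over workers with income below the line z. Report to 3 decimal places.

0.004

Below z: KSh 38,600, KSh 38,800 (q = 2 of N = 6).
Shortfall ratios: (43450−38600)/43450 = 0.1116; (43450−38800)/43450 = 0.1070.
Squared: 0.0125; 0.0115.
Sum = 0.023913; P₂ = 0.023913 / 6 = 0.004.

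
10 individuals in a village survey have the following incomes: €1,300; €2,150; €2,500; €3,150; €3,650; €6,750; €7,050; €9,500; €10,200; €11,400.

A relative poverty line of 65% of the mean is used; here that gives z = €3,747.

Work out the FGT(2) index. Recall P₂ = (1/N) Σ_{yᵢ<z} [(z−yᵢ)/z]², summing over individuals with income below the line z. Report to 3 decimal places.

0.074

Incomes under z: €1,300, €2,150, €2,500, €3,150, €3,650 (q = 5 of N = 10).
Gap ratios (z−y)/z: (3747−1300)/3747 = 0.6531; (3747−2150)/3747 = 0.4262; (3747−2500)/3747 = 0.3328; (3747−3150)/3747 = 0.1593; (3747−3650)/3747 = 0.0259.
Squared: 0.4265; 0.1817; 0.1108; 0.0254; 0.0007.
Sum = 0.744946; P₂ = 0.744946 / 10 = 0.074.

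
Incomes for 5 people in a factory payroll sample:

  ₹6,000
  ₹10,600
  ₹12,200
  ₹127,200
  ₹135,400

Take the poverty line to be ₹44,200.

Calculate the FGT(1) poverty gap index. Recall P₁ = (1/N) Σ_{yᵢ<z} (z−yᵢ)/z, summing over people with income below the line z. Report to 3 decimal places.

Below the line: ₹6,000, ₹10,600, ₹12,200 (q = 3 of N = 5).
Normalized shortfalls: (44200−6000)/44200 = 0.8643; (44200−10600)/44200 = 0.7602; (44200−12200)/44200 = 0.7240.
Sum of shortfalls = 2.348416; P₁ averages over all N: 2.348416 / 5 = 0.470.

0.470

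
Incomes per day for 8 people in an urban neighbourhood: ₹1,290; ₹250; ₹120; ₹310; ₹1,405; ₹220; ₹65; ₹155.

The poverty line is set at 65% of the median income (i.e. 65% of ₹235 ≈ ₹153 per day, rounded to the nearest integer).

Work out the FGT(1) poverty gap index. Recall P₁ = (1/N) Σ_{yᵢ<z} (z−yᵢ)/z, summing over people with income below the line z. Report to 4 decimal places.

Below the line: ₹65, ₹120 (q = 2 of N = 8).
Gap ratios (z−y)/z: (153−65)/153 = 0.5752; (153−120)/153 = 0.2157.
Σ = 0.790850. Dividing by the full population N = 8 gives P₁ = 0.0989.

0.0989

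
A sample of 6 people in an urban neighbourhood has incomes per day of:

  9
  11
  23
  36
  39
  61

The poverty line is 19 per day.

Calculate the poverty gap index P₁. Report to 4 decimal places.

0.1579

Below the line: 9, 11 (q = 2 of N = 6).
Gap ratios (z−y)/z: (19−9)/19 = 0.5263; (19−11)/19 = 0.4211.
Σ = 0.947368. Dividing by the full population N = 6 gives P₁ = 0.1579.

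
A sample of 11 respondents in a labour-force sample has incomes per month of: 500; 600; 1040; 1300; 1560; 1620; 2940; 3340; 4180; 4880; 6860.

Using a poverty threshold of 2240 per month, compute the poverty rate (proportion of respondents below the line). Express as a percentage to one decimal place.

54.5%

6 of the 11 respondents have income below 2240.
H = 6/11 = 54.5%.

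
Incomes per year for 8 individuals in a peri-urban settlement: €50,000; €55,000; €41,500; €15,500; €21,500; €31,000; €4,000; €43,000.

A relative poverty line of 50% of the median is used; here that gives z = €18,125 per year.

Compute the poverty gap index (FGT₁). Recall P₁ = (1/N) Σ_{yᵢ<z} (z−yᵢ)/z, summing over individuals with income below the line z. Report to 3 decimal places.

0.116

Poor units: €4,000, €15,500 (q = 2 of N = 8).
Relative gaps: (18125−4000)/18125 = 0.7793; (18125−15500)/18125 = 0.1448.
Σ = 0.924138. Dividing by the full population N = 8 gives P₁ = 0.116.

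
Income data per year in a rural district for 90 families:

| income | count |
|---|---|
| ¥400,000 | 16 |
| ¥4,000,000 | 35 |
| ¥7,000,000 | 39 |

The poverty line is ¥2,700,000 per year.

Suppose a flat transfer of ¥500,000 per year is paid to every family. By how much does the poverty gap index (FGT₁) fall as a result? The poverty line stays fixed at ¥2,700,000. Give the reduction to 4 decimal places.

0.0329

Before: below the line — 16×¥400,000; poverty gap index (FGT₁) = 0.151440.
After the ¥500,000 transfer: below the line — 16×¥900,000; poverty gap index (FGT₁) = 0.118519.
Reduction = 0.151440 − 0.118519 = 0.0329.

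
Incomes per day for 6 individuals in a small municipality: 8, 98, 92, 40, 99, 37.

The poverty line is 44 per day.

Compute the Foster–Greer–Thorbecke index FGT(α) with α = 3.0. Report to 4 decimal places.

Poor units: 8, 37, 40 (q = 3 of N = 6).
Normalized shortfalls: (44−8)/44 = 0.8182; (44−37)/44 = 0.1591; (44−40)/44 = 0.0909.
Raised to α = 3.0: 0.54771; 0.00403; 0.00075.
Sum = 0.552486; FGT(3.0) = 0.552486 / 6 = 0.0921.

0.0921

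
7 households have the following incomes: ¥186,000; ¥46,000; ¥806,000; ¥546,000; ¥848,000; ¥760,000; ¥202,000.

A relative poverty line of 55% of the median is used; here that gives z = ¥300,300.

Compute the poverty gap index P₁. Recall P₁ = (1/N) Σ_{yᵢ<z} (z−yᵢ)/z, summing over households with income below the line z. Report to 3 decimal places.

Poor units: ¥46,000, ¥186,000, ¥202,000 (q = 3 of N = 7).
Relative gaps: (300300−46000)/300300 = 0.8468; (300300−186000)/300300 = 0.3806; (300300−202000)/300300 = 0.3273.
Sum of shortfalls = 1.554779; P₁ averages over all N: 1.554779 / 7 = 0.222.

0.222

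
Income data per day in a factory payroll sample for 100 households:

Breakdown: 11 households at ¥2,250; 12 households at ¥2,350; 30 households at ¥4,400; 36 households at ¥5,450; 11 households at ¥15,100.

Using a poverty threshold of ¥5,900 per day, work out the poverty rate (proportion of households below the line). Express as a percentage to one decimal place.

89 of the 100 households have income below ¥5,900.
H = 89/100 = 89.0%.

89.0%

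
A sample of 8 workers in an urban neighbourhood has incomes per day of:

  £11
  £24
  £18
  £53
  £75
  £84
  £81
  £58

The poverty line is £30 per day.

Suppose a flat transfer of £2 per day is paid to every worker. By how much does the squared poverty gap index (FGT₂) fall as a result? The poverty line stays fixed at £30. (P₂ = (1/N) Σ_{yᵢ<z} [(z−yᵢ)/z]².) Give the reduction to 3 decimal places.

0.019

Before: below the line — £11, £18, £24; squared poverty gap index (FGT₂) = 0.07514.
After the £2 transfer: below the line — £13, £20, £26; squared poverty gap index (FGT₂) = 0.05625.
Reduction = 0.07514 − 0.05625 = 0.019.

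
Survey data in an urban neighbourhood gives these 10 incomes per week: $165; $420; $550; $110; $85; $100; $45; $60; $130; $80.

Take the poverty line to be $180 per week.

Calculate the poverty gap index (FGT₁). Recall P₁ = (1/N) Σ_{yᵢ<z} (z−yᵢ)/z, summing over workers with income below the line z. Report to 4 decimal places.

Poor units: $45, $60, $80, $85, $100, $110, $130, $165 (q = 8 of N = 10).
Relative gaps: (180−45)/180 = 0.7500; (180−60)/180 = 0.6667; (180−80)/180 = 0.5556; (180−85)/180 = 0.5278; (180−100)/180 = 0.4444; (180−110)/180 = 0.3889; (180−130)/180 = 0.2778; (180−165)/180 = 0.0833.
Sum of shortfalls = 3.694444; P₁ averages over all N: 3.694444 / 10 = 0.3694.

0.3694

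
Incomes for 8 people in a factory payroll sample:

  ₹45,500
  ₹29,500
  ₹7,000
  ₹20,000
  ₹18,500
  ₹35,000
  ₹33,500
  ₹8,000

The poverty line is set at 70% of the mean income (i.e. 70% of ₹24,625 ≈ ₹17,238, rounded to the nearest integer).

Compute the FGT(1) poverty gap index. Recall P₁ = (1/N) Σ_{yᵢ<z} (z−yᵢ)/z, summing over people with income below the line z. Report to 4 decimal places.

Below z: ₹7,000, ₹8,000 (q = 2 of N = 8).
Shortfall ratios: (17238−7000)/17238 = 0.5939; (17238−8000)/17238 = 0.5359.
Σ = 1.129829. Dividing by the full population N = 8 gives P₁ = 0.1412.

0.1412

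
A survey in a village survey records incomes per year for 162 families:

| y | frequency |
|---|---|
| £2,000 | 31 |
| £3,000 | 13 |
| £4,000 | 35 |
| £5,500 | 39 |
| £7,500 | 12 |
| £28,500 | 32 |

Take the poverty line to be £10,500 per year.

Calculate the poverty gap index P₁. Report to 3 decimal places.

0.482

Below z: 31×£2,000, 13×£3,000, 35×£4,000, 39×£5,500, 12×£7,500 (q = 130 of N = 162).
Gap ratios (z−y)/z: (10500−2000)/10500 = 0.8095 (×31); (10500−3000)/10500 = 0.7143 (×13); (10500−4000)/10500 = 0.6190 (×35); (10500−5500)/10500 = 0.4762 (×39); (10500−7500)/10500 = 0.2857 (×12).
Σ = 78.047619. Dividing by the full population N = 162 gives P₁ = 0.482.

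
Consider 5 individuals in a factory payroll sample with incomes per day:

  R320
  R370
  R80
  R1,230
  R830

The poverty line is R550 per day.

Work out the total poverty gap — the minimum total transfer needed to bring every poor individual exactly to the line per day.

Below the line: R80, R320, R370 (q = 3 of N = 5).
Individual gaps: 550−80 = 470; 550−320 = 230; 550−370 = 180.
Aggregate gap = R880.

R880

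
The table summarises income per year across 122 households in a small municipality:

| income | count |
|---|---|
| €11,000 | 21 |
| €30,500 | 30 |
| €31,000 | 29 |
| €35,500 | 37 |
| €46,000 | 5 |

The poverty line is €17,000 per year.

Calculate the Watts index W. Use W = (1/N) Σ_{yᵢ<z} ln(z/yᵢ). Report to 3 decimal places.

Incomes under z: 21×€11,000 (q = 21 of N = 122).
ln(z/y) terms: ln(17000/11000) = 0.4353 (×21).
W = 9.141679 / 122 = 0.075.

0.075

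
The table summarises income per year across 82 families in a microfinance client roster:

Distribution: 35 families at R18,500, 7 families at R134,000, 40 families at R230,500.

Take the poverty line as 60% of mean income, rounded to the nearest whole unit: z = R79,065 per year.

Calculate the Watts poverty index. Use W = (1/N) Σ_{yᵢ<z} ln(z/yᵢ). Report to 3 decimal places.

0.620

Incomes under z: 35×R18,500 (q = 35 of N = 82).
Log shortfalls: ln(79065/18500) = 1.4525 (×35).
W = 50.837485 / 82 = 0.620.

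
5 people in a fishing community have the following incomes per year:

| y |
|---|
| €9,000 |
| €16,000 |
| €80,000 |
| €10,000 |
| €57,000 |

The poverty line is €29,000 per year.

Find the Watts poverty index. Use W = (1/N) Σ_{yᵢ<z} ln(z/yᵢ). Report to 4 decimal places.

0.5659

Below the line: €9,000, €10,000, €16,000 (q = 3 of N = 5).
Log gaps: ln(29000/9000) = 1.1701; ln(29000/10000) = 1.0647; ln(29000/16000) = 0.5947.
W = 2.829489 / 5 = 0.5659.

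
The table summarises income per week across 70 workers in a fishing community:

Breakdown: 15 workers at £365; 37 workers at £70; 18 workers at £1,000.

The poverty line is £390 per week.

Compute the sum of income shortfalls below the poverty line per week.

Poor units: 37×£70, 15×£365 (q = 52 of N = 70).
Individual gaps: 37×(390−70) = 11840; 15×(390−365) = 375.
Aggregate gap = £12,215.

£12,215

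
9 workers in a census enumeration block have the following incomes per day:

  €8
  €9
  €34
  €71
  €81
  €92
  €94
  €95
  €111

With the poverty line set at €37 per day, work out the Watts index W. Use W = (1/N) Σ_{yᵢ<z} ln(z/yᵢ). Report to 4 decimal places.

0.3366

Poor units: €8, €9, €34 (q = 3 of N = 9).
ln(z/y) terms: ln(37/8) = 1.5315; ln(37/9) = 1.4137; ln(37/34) = 0.0846.
W = 3.029727 / 9 = 0.3366.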